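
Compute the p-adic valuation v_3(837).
v_3(837) = 3

v_3(n) is the largest exponent k such that 3^k divides n. Factor out: 837 = 3^3 · 31. (Sign doesn't affect v_p.) So v_3(837) = 3.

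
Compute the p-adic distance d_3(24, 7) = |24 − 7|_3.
d_3(24, 7) = 1

Step 1 — x − y = 24 − 7 = 17. Step 2 — v_3(17) = 0 (factor: 17 = (3^0 · 17); the sign does not affect v_p). Step 3 — |x − y|_3 = 3^{0} = 1.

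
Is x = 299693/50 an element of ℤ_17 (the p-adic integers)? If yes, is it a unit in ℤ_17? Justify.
x ∈ ℤ_17 but not a unit; v_17(x) = 3 > 0

ℤ_17 = {x ∈ ℚ_17 : v_17(x) ≥ 0} and ℤ_17^× = {x ∈ ℤ_17 : v_17(x) = 0}. Here v_17(299693/50) = v_17(num) − v_17(den) = 3; compare against these criteria.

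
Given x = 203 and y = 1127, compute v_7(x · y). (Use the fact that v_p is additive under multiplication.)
v_7(228781) = 3

v_p(x) = 1 (factor: 203 = 7^1 · 29); v_p(y) = 2 (factor: 1127 = 7^2 · 23). Additivity: v_p(xy) = v_p(x) + v_p(y) = 1 + 2 = 3. (Direct check: xy = 228781 = 7^3 · (667).)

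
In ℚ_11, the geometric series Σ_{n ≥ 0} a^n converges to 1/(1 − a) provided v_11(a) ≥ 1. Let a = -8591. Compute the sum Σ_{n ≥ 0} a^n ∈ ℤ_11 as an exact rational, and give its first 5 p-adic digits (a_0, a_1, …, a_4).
Σ a^n = 1/(1 − a) = 1/8592;  first 5 digits = (1, 0, 6, 4, 2)

v_11(a) = 2 ≥ 1, so the series converges in ℤ_11 to 1/(1 − a) = 1/(1 − (-8591)) = 1/8592. Expand this rational in ℤ_11: compute digits iteratively via d_i = x_i mod 11, x_{i+1} = (x_i − d_i)/11. The first 5 digits are (1, 0, 6, 4, 2).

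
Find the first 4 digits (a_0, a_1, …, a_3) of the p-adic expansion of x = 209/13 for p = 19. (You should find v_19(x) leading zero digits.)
(a_0, …, a_3) = (0, 14, 11, 14)

v_19(209/13) = 1, so a_0 = ... = a_0 = 0. Factor out: x = 19^1 · u with u = 11/13 a unit in ℤ_19. Expand u iteratively via a_{v+i} = u_i mod 19, u_{i+1} = (u_i − a_{v+i})/19:
  u_0 = 11/13;  a_1 = 14;  u_1 = (u_0 − 14)/19 = -9/13
  u_1 = -9/13;  a_2 = 11;  u_2 = (u_1 − 11)/19 = -8/13
  u_2 = -8/13;  a_3 = 14;  u_3 = (u_2 − 14)/19 = -10/13
Digits: (0, 14, 11, 14).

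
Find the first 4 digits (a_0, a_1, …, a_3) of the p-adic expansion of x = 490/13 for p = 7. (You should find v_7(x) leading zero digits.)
(a_0, …, a_3) = (0, 0, 4, 6)

v_7(490/13) = 2, so a_0 = ... = a_1 = 0. Factor out: x = 7^2 · u with u = 10/13 a unit in ℤ_7. Expand u iteratively via a_{v+i} = u_i mod 7, u_{i+1} = (u_i − a_{v+i})/7:
  u_0 = 10/13;  a_2 = 4;  u_1 = (u_0 − 4)/7 = -6/13
  u_1 = -6/13;  a_3 = 6;  u_2 = (u_1 − 6)/7 = -12/13
Digits: (0, 0, 4, 6).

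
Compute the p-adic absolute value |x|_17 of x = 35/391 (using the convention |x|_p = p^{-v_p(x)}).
|35/391|_17 = 17

Step 1 — compute v_17(x) by factoring powers of 17 out of the numerator and denominator: v_17(35/391) = -1. Step 2 — apply |x|_p = p^{-v_p(x)} = 17^{1} = 17.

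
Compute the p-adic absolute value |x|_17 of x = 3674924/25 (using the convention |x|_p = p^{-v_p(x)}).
|3674924/25|_17 = 1/83521

Step 1 — compute v_17(x) by factoring powers of 17 out of the numerator and denominator: v_17(3674924/25) = 4. Step 2 — apply |x|_p = p^{-v_p(x)} = 17^{-4} = 1/83521.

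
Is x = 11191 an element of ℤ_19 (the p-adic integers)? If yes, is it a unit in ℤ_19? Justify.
x ∈ ℤ_19 but not a unit; v_19(x) = 2 > 0

ℤ_19 = {x ∈ ℚ_19 : v_19(x) ≥ 0} and ℤ_19^× = {x ∈ ℤ_19 : v_19(x) = 0}. Here v_19(11191) = v_19(num) − v_19(den) = 2; compare against these criteria.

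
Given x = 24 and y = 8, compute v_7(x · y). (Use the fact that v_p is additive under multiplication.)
v_7(192) = 0

v_p(x) = 0 (factor: 24 = 7^0 · 24); v_p(y) = 0 (factor: 8 = 7^0 · 8). Additivity: v_p(xy) = v_p(x) + v_p(y) = 0 + 0 = 0. (Direct check: xy = 192 = 7^0 · (192).)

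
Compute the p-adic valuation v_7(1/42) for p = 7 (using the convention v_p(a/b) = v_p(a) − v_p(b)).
v_7(1/42) = -1

Factor powers of 7 from the numerator and denominator of the reduced fraction: 1 = 7^0 · 1 and 42 = 7^1 · 6. Apply v_p(a/b) = v_p(a) − v_p(b): v_7(1/42) = 0 − 1 = -1.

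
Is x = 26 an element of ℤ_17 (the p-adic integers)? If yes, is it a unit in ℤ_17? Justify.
x ∈ ℤ_17^× (unit); v_17(x) = 0

ℤ_17 = {x ∈ ℚ_17 : v_17(x) ≥ 0} and ℤ_17^× = {x ∈ ℤ_17 : v_17(x) = 0}. Here v_17(26) = v_17(num) − v_17(den) = 0; compare against these criteria.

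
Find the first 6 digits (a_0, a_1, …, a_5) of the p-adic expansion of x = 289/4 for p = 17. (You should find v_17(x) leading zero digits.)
(a_0, …, a_5) = (0, 0, 13, 12, 12, 12)

v_17(289/4) = 2, so a_0 = ... = a_1 = 0. Factor out: x = 17^2 · u with u = 1/4 a unit in ℤ_17. Expand u iteratively via a_{v+i} = u_i mod 17, u_{i+1} = (u_i − a_{v+i})/17:
  u_0 = 1/4;  a_2 = 13;  u_1 = (u_0 − 13)/17 = -3/4
  u_1 = -3/4;  a_3 = 12;  u_2 = (u_1 − 12)/17 = -3/4
  u_2 = -3/4;  a_4 = 12;  u_3 = (u_2 − 12)/17 = -3/4
  u_3 = -3/4;  a_5 = 12;  u_4 = (u_3 − 12)/17 = -3/4
Digits: (0, 0, 13, 12, 12, 12).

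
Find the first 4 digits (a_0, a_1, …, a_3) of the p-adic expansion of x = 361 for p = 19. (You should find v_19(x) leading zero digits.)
(a_0, …, a_3) = (0, 0, 1, 0)

v_19(361) = 2, so a_0 = ... = a_1 = 0. Factor out: x = 19^2 · u with u = 1 a unit in ℤ_19. Expand u iteratively via a_{v+i} = u_i mod 19, u_{i+1} = (u_i − a_{v+i})/19:
  u_0 = 1;  a_2 = 1;  u_1 = (u_0 − 1)/19 = 0
  u_1 = 0;  a_3 = 0;  u_2 = (u_1 − 0)/19 = 0
Digits: (0, 0, 1, 0).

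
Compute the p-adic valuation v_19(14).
v_19(14) = 0

v_19(n) is the largest exponent k such that 19^k divides n. Factor out: 14 = 19^0 · 14. (Sign doesn't affect v_p.) So v_19(14) = 0.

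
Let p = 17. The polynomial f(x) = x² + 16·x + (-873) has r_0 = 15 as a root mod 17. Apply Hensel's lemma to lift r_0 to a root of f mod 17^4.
r_3 = 1494 (mod 83521)

Hensel: r_{i+1} = r_i − f(r_i)·(f′(r_i))^{-1} mod 17^{i+2}, f′(x) = 2x + 16. Iterate:
  r_0 = 15 (mod 17)
  r_1 = 49 (mod 289)
  r_2 = 1494 (mod 4913)
  r_3 = 1494 (mod 83521)
Final: r = 1494 satisfies f(r) ≡ 0 mod 17^4.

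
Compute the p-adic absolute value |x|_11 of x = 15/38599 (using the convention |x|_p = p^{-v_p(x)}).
|15/38599|_11 = 1331

Step 1 — compute v_11(x) by factoring powers of 11 out of the numerator and denominator: v_11(15/38599) = -3. Step 2 — apply |x|_p = p^{-v_p(x)} = 11^{3} = 1331.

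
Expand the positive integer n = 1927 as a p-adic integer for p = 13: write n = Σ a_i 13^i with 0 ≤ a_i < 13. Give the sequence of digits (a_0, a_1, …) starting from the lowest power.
(a_0, a_1, …) = (3, 5, 11)

Repeated division by 13 gives the digits low-to-high: 1927 = 3 + 5·13^1 + 11·13^2. Digit sequence: (3, 5, 11).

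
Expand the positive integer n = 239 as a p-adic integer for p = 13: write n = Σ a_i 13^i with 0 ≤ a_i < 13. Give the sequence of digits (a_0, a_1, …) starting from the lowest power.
(a_0, a_1, …) = (5, 5, 1)

Repeated division by 13 gives the digits low-to-high: 239 = 5 + 5·13^1 + 1·13^2. Digit sequence: (5, 5, 1).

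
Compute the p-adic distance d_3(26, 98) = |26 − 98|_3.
d_3(26, 98) = 1/9

Step 1 — x − y = 26 − 98 = -72. Step 2 — v_3(-72) = 2 (factor: -72 = −(3^2 · 8); the sign does not affect v_p). Step 3 — |x − y|_3 = 3^{-2} = 1/9.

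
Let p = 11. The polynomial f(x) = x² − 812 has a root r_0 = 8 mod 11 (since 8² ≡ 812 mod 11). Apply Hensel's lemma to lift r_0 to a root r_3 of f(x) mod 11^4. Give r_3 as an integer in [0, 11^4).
r_3 = 8918 (mod 14641)

Hensel's recurrence: r_{i+1} = r_i − f(r_i)·(f′(r_i))^{-1} mod 11^{i+2}, with f′(x) = 2x. Iterate:
  r_0 = 8 (mod 11)
  r_1 = 85 (mod 121)
  r_2 = 932 (mod 1331)
  r_3 = 8918 (mod 14641)
Final: r_3 = 8918, and one checks f(r_3) ≡ 0 mod 11^4.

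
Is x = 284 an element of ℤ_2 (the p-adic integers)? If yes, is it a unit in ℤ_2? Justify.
x ∈ ℤ_2 but not a unit; v_2(x) = 2 > 0

ℤ_2 = {x ∈ ℚ_2 : v_2(x) ≥ 0} and ℤ_2^× = {x ∈ ℤ_2 : v_2(x) = 0}. Here v_2(284) = v_2(num) − v_2(den) = 2; compare against these criteria.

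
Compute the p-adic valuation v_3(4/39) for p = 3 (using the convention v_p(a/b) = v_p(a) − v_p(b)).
v_3(4/39) = -1

Factor powers of 3 from the numerator and denominator of the reduced fraction: 4 = 3^0 · 4 and 39 = 3^1 · 13. Apply v_p(a/b) = v_p(a) − v_p(b): v_3(4/39) = 0 − 1 = -1.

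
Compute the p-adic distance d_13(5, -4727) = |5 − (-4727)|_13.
d_13(5, -4727) = 1/169

Step 1 — x − y = 5 − (-4727) = 4732. Step 2 — v_13(4732) = 2 (factor: 4732 = (13^2 · 28); the sign does not affect v_p). Step 3 — |x − y|_13 = 13^{-2} = 1/169.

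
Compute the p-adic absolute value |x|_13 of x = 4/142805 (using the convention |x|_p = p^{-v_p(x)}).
|4/142805|_13 = 28561

Step 1 — compute v_13(x) by factoring powers of 13 out of the numerator and denominator: v_13(4/142805) = -4. Step 2 — apply |x|_p = p^{-v_p(x)} = 13^{4} = 28561.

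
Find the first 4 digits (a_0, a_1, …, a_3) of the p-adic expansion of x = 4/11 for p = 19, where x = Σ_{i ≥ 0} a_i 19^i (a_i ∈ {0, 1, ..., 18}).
(a_0, …, a_3) = (9, 3, 5, 17)

v_19(4/11) = 0 (numerator and denominator both coprime to 19), so x ∈ ℤ_19^×. Compute digits iteratively via a_i = x_i mod 19, x_{i+1} = (x_i − a_i)/19, with x_0 = x:
  x_0 = 4/11;  a_0 = 9;  x_1 = (x_0 − 9)/19 = -5/11
  x_1 = -5/11;  a_1 = 3;  x_2 = (x_1 − 3)/19 = -2/11
  x_2 = -2/11;  a_2 = 5;  x_3 = (x_2 − 5)/19 = -3/11
  x_3 = -3/11;  a_3 = 17;  x_4 = (x_3 − 17)/19 = -10/11
Digits: (9, 3, 5, 17).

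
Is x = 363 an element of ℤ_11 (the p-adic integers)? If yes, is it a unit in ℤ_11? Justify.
x ∈ ℤ_11 but not a unit; v_11(x) = 2 > 0

ℤ_11 = {x ∈ ℚ_11 : v_11(x) ≥ 0} and ℤ_11^× = {x ∈ ℤ_11 : v_11(x) = 0}. Here v_11(363) = v_11(num) − v_11(den) = 2; compare against these criteria.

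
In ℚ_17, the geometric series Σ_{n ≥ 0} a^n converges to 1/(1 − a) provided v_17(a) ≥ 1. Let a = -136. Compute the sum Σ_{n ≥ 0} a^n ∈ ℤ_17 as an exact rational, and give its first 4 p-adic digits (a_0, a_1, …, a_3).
Σ a^n = 1/(1 − a) = 1/137;  first 4 digits = (1, 9, 12, 1)

v_17(a) = 1 ≥ 1, so the series converges in ℤ_17 to 1/(1 − a) = 1/(1 − (-136)) = 1/137. Expand this rational in ℤ_17: compute digits iteratively via d_i = x_i mod 17, x_{i+1} = (x_i − d_i)/17. The first 4 digits are (1, 9, 12, 1).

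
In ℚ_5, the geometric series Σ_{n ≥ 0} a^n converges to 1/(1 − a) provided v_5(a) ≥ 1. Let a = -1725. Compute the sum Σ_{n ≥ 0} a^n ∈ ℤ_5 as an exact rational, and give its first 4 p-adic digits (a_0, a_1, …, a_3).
Σ a^n = 1/(1 − a) = 1/1726;  first 4 digits = (1, 0, 1, 1)

v_5(a) = 2 ≥ 1, so the series converges in ℤ_5 to 1/(1 − a) = 1/(1 − (-1725)) = 1/1726. Expand this rational in ℤ_5: compute digits iteratively via d_i = x_i mod 5, x_{i+1} = (x_i − d_i)/5. The first 4 digits are (1, 0, 1, 1).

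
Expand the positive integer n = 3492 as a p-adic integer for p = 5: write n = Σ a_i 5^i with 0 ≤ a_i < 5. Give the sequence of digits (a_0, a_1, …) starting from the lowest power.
(a_0, a_1, …) = (2, 3, 4, 2, 0, 1)

Repeated division by 5 gives the digits low-to-high: 3492 = 2 + 3·5^1 + 4·5^2 + 2·5^3 + 1·5^5. Digit sequence: (2, 3, 4, 2, 0, 1).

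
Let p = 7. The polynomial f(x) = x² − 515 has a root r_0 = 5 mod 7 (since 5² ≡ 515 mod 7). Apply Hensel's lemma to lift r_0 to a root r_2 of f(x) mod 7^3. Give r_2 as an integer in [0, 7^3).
r_2 = 54 (mod 343)

Hensel's recurrence: r_{i+1} = r_i − f(r_i)·(f′(r_i))^{-1} mod 7^{i+2}, with f′(x) = 2x. Iterate:
  r_0 = 5 (mod 7)
  r_1 = 5 (mod 49)
  r_2 = 54 (mod 343)
Final: r_2 = 54, and one checks f(r_2) ≡ 0 mod 7^3.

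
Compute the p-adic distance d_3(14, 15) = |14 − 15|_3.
d_3(14, 15) = 1

Step 1 — x − y = 14 − 15 = -1. Step 2 — v_3(-1) = 0 (factor: -1 = −(3^0 · 1); the sign does not affect v_p). Step 3 — |x − y|_3 = 3^{0} = 1.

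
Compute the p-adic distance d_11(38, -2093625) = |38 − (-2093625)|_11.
d_11(38, -2093625) = 1/161051

Step 1 — x − y = 38 − (-2093625) = 2093663. Step 2 — v_11(2093663) = 5 (factor: 2093663 = (11^5 · 13); the sign does not affect v_p). Step 3 — |x − y|_11 = 11^{-5} = 1/161051.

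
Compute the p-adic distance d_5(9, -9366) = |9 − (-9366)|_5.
d_5(9, -9366) = 1/3125

Step 1 — x − y = 9 − (-9366) = 9375. Step 2 — v_5(9375) = 5 (factor: 9375 = (5^5 · 3); the sign does not affect v_p). Step 3 — |x − y|_5 = 5^{-5} = 1/3125.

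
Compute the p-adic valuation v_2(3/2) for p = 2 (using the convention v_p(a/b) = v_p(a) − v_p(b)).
v_2(3/2) = -1

Factor powers of 2 from the numerator and denominator of the reduced fraction: 3 = 2^0 · 3 and 2 = 2^1 · 1. Apply v_p(a/b) = v_p(a) − v_p(b): v_2(3/2) = 0 − 1 = -1.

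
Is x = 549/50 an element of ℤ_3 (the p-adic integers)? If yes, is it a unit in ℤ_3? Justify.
x ∈ ℤ_3 but not a unit; v_3(x) = 2 > 0

ℤ_3 = {x ∈ ℚ_3 : v_3(x) ≥ 0} and ℤ_3^× = {x ∈ ℤ_3 : v_3(x) = 0}. Here v_3(549/50) = v_3(num) − v_3(den) = 2; compare against these criteria.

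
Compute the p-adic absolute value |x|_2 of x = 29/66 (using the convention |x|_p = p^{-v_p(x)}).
|29/66|_2 = 2

Step 1 — compute v_2(x) by factoring powers of 2 out of the numerator and denominator: v_2(29/66) = -1. Step 2 — apply |x|_p = p^{-v_p(x)} = 2^{1} = 2.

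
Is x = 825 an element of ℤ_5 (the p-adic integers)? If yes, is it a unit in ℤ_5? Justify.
x ∈ ℤ_5 but not a unit; v_5(x) = 2 > 0

ℤ_5 = {x ∈ ℚ_5 : v_5(x) ≥ 0} and ℤ_5^× = {x ∈ ℤ_5 : v_5(x) = 0}. Here v_5(825) = v_5(num) − v_5(den) = 2; compare against these criteria.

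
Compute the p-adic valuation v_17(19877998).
v_17(19877998) = 5

v_17(n) is the largest exponent k such that 17^k divides n. Factor out: 19877998 = 17^5 · 14. (Sign doesn't affect v_p.) So v_17(19877998) = 5.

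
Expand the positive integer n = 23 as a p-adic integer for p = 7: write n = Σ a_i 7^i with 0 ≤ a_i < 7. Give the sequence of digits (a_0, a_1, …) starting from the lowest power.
(a_0, a_1, …) = (2, 3)

Repeated division by 7 gives the digits low-to-high: 23 = 2 + 3·7^1. Digit sequence: (2, 3).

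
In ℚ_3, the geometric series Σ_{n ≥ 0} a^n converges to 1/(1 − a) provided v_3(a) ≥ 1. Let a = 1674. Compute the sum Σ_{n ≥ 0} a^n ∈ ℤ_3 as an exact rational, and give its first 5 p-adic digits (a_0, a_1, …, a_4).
Σ a^n = 1/(1 − a) = -1/1673;  first 5 digits = (1, 0, 0, 2, 2)

v_3(a) = 3 ≥ 1, so the series converges in ℤ_3 to 1/(1 − a) = 1/(1 − 1674) = -1/1673. Expand this rational in ℤ_3: compute digits iteratively via d_i = x_i mod 3, x_{i+1} = (x_i − d_i)/3. The first 5 digits are (1, 0, 0, 2, 2).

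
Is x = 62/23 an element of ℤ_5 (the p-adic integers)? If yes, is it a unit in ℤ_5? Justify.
x ∈ ℤ_5^× (unit); v_5(x) = 0

ℤ_5 = {x ∈ ℚ_5 : v_5(x) ≥ 0} and ℤ_5^× = {x ∈ ℤ_5 : v_5(x) = 0}. Here v_5(62/23) = v_5(num) − v_5(den) = 0; compare against these criteria.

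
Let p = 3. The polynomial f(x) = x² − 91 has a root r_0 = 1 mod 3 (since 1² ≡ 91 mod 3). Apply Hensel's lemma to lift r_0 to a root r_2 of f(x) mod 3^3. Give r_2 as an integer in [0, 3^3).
r_2 = 19 (mod 27)

Hensel's recurrence: r_{i+1} = r_i − f(r_i)·(f′(r_i))^{-1} mod 3^{i+2}, with f′(x) = 2x. Iterate:
  r_0 = 1 (mod 3)
  r_1 = 1 (mod 9)
  r_2 = 19 (mod 27)
Final: r_2 = 19, and one checks f(r_2) ≡ 0 mod 3^3.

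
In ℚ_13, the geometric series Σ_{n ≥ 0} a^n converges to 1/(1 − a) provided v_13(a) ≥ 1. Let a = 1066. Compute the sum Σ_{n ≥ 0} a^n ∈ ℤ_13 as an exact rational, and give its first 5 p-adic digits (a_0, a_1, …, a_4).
Σ a^n = 1/(1 − a) = -1/1065;  first 5 digits = (1, 4, 9, 9, 3)

v_13(a) = 1 ≥ 1, so the series converges in ℤ_13 to 1/(1 − a) = 1/(1 − 1066) = -1/1065. Expand this rational in ℤ_13: compute digits iteratively via d_i = x_i mod 13, x_{i+1} = (x_i − d_i)/13. The first 5 digits are (1, 4, 9, 9, 3).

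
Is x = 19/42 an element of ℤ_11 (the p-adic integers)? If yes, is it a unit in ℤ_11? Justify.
x ∈ ℤ_11^× (unit); v_11(x) = 0

ℤ_11 = {x ∈ ℚ_11 : v_11(x) ≥ 0} and ℤ_11^× = {x ∈ ℤ_11 : v_11(x) = 0}. Here v_11(19/42) = v_11(num) − v_11(den) = 0; compare against these criteria.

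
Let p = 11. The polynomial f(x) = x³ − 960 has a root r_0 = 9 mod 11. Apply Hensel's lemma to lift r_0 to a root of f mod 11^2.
r_1 = 119 (mod 121)

Hensel: r_{i+1} = r_i − f(r_i)/f′(r_i) mod 11^{i+2}, where f′(x) = 3x². Iterate:
  r_0 = 9 (mod 11)
  r_1 = 119 (mod 121)
Final: r = 119 with f(r) ≡ 0 mod 11^2.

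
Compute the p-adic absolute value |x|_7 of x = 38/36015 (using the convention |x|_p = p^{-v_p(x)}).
|38/36015|_7 = 2401

Step 1 — compute v_7(x) by factoring powers of 7 out of the numerator and denominator: v_7(38/36015) = -4. Step 2 — apply |x|_p = p^{-v_p(x)} = 7^{4} = 2401.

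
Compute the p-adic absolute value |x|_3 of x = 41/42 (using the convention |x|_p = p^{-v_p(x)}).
|41/42|_3 = 3

Step 1 — compute v_3(x) by factoring powers of 3 out of the numerator and denominator: v_3(41/42) = -1. Step 2 — apply |x|_p = p^{-v_p(x)} = 3^{1} = 3.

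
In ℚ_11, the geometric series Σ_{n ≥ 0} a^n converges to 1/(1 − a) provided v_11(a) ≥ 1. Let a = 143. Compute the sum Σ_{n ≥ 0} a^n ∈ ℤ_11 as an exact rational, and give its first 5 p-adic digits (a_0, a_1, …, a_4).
Σ a^n = 1/(1 − a) = -1/142;  first 5 digits = (1, 2, 5, 1, 8)

v_11(a) = 1 ≥ 1, so the series converges in ℤ_11 to 1/(1 − a) = 1/(1 − 143) = -1/142. Expand this rational in ℤ_11: compute digits iteratively via d_i = x_i mod 11, x_{i+1} = (x_i − d_i)/11. The first 5 digits are (1, 2, 5, 1, 8).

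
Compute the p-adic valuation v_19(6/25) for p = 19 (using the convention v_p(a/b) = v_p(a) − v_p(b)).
v_19(6/25) = 0

Factor powers of 19 from the numerator and denominator of the reduced fraction: 6 = 19^0 · 6 and 25 = 19^0 · 25. Apply v_p(a/b) = v_p(a) − v_p(b): v_19(6/25) = 0 − 0 = 0.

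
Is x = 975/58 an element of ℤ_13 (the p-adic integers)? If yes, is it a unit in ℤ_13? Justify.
x ∈ ℤ_13 but not a unit; v_13(x) = 1 > 0

ℤ_13 = {x ∈ ℚ_13 : v_13(x) ≥ 0} and ℤ_13^× = {x ∈ ℤ_13 : v_13(x) = 0}. Here v_13(975/58) = v_13(num) − v_13(den) = 1; compare against these criteria.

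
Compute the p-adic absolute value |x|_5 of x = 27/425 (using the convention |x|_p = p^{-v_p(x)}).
|27/425|_5 = 25

Step 1 — compute v_5(x) by factoring powers of 5 out of the numerator and denominator: v_5(27/425) = -2. Step 2 — apply |x|_p = p^{-v_p(x)} = 5^{2} = 25.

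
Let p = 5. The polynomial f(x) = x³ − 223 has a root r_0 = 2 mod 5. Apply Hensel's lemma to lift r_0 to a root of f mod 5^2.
r_1 = 22 (mod 25)

Hensel: r_{i+1} = r_i − f(r_i)/f′(r_i) mod 5^{i+2}, where f′(x) = 3x². Iterate:
  r_0 = 2 (mod 5)
  r_1 = 22 (mod 25)
Final: r = 22 with f(r) ≡ 0 mod 5^2.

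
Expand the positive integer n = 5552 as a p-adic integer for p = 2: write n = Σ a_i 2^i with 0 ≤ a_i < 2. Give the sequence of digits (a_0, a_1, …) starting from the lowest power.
(a_0, a_1, …) = (0, 0, 0, 0, 1, 1, 0, 1, 1, 0, 1, 0, 1)

Repeated division by 2 gives the digits low-to-high: 5552 = 1·2^4 + 1·2^5 + 1·2^7 + 1·2^8 + 1·2^10 + 1·2^12. Digit sequence: (0, 0, 0, 0, 1, 1, 0, 1, 1, 0, 1, 0, 1).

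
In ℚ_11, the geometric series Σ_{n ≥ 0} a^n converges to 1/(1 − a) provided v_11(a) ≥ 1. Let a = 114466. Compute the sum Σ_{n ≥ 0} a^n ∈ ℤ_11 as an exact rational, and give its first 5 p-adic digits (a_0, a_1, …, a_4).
Σ a^n = 1/(1 − a) = -1/114465;  first 5 digits = (1, 0, 0, 9, 7)

v_11(a) = 3 ≥ 1, so the series converges in ℤ_11 to 1/(1 − a) = 1/(1 − 114466) = -1/114465. Expand this rational in ℤ_11: compute digits iteratively via d_i = x_i mod 11, x_{i+1} = (x_i − d_i)/11. The first 5 digits are (1, 0, 0, 9, 7).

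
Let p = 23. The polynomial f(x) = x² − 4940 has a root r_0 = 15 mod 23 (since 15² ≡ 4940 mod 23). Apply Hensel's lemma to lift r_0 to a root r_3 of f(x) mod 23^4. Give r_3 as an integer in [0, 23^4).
r_3 = 246598 (mod 279841)

Hensel's recurrence: r_{i+1} = r_i − f(r_i)·(f′(r_i))^{-1} mod 23^{i+2}, with f′(x) = 2x. Iterate:
  r_0 = 15 (mod 23)
  r_1 = 84 (mod 529)
  r_2 = 3258 (mod 12167)
  r_3 = 246598 (mod 279841)
Final: r_3 = 246598, and one checks f(r_3) ≡ 0 mod 23^4.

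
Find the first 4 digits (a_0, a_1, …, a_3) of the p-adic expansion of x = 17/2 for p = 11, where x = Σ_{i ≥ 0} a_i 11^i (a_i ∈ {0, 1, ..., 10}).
(a_0, …, a_3) = (3, 6, 5, 5)

v_11(17/2) = 0 (numerator and denominator both coprime to 11), so x ∈ ℤ_11^×. Compute digits iteratively via a_i = x_i mod 11, x_{i+1} = (x_i − a_i)/11, with x_0 = x:
  x_0 = 17/2;  a_0 = 3;  x_1 = (x_0 − 3)/11 = 1/2
  x_1 = 1/2;  a_1 = 6;  x_2 = (x_1 − 6)/11 = -1/2
  x_2 = -1/2;  a_2 = 5;  x_3 = (x_2 − 5)/11 = -1/2
  x_3 = -1/2;  a_3 = 5;  x_4 = (x_3 − 5)/11 = -1/2
Digits: (3, 6, 5, 5).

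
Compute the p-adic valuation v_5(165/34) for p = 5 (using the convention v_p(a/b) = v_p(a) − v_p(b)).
v_5(165/34) = 1

Factor powers of 5 from the numerator and denominator of the reduced fraction: 165 = 5^1 · 33 and 34 = 5^0 · 34. Apply v_p(a/b) = v_p(a) − v_p(b): v_5(165/34) = 1 − 0 = 1.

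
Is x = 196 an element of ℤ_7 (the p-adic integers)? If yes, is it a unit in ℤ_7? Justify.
x ∈ ℤ_7 but not a unit; v_7(x) = 2 > 0

ℤ_7 = {x ∈ ℚ_7 : v_7(x) ≥ 0} and ℤ_7^× = {x ∈ ℤ_7 : v_7(x) = 0}. Here v_7(196) = v_7(num) − v_7(den) = 2; compare against these criteria.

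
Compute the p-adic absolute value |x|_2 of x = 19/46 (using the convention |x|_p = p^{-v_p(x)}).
|19/46|_2 = 2

Step 1 — compute v_2(x) by factoring powers of 2 out of the numerator and denominator: v_2(19/46) = -1. Step 2 — apply |x|_p = p^{-v_p(x)} = 2^{1} = 2.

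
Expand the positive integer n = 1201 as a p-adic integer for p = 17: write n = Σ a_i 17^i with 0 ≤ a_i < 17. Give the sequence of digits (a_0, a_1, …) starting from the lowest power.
(a_0, a_1, …) = (11, 2, 4)

Repeated division by 17 gives the digits low-to-high: 1201 = 11 + 2·17^1 + 4·17^2. Digit sequence: (11, 2, 4).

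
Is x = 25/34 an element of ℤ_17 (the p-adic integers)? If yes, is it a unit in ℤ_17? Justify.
x ∉ ℤ_17 (v_17(x) = -1 < 0)

ℤ_17 = {x ∈ ℚ_17 : v_17(x) ≥ 0} and ℤ_17^× = {x ∈ ℤ_17 : v_17(x) = 0}. Here v_17(25/34) = v_17(num) − v_17(den) = -1; compare against these criteria.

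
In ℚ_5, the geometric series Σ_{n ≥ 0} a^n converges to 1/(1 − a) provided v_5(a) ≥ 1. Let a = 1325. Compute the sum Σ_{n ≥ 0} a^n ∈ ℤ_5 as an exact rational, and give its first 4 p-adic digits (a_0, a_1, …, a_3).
Σ a^n = 1/(1 − a) = -1/1324;  first 4 digits = (1, 0, 3, 0)

v_5(a) = 2 ≥ 1, so the series converges in ℤ_5 to 1/(1 − a) = 1/(1 − 1325) = -1/1324. Expand this rational in ℤ_5: compute digits iteratively via d_i = x_i mod 5, x_{i+1} = (x_i − d_i)/5. The first 4 digits are (1, 0, 3, 0).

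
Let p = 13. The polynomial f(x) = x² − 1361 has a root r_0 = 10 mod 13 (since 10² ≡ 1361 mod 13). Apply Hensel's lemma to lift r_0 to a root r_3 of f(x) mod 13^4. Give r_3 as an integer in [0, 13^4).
r_3 = 9292 (mod 28561)

Hensel's recurrence: r_{i+1} = r_i − f(r_i)·(f′(r_i))^{-1} mod 13^{i+2}, with f′(x) = 2x. Iterate:
  r_0 = 10 (mod 13)
  r_1 = 166 (mod 169)
  r_2 = 504 (mod 2197)
  r_3 = 9292 (mod 28561)
Final: r_3 = 9292, and one checks f(r_3) ≡ 0 mod 13^4.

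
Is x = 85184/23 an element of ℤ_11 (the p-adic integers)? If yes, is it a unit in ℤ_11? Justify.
x ∈ ℤ_11 but not a unit; v_11(x) = 3 > 0

ℤ_11 = {x ∈ ℚ_11 : v_11(x) ≥ 0} and ℤ_11^× = {x ∈ ℤ_11 : v_11(x) = 0}. Here v_11(85184/23) = v_11(num) − v_11(den) = 3; compare against these criteria.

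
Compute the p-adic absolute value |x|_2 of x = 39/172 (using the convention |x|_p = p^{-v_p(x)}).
|39/172|_2 = 4

Step 1 — compute v_2(x) by factoring powers of 2 out of the numerator and denominator: v_2(39/172) = -2. Step 2 — apply |x|_p = p^{-v_p(x)} = 2^{2} = 4.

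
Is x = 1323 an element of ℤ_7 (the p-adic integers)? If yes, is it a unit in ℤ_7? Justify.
x ∈ ℤ_7 but not a unit; v_7(x) = 2 > 0

ℤ_7 = {x ∈ ℚ_7 : v_7(x) ≥ 0} and ℤ_7^× = {x ∈ ℤ_7 : v_7(x) = 0}. Here v_7(1323) = v_7(num) − v_7(den) = 2; compare against these criteria.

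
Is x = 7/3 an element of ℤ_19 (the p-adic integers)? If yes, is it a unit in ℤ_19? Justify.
x ∈ ℤ_19^× (unit); v_19(x) = 0

ℤ_19 = {x ∈ ℚ_19 : v_19(x) ≥ 0} and ℤ_19^× = {x ∈ ℤ_19 : v_19(x) = 0}. Here v_19(7/3) = v_19(num) − v_19(den) = 0; compare against these criteria.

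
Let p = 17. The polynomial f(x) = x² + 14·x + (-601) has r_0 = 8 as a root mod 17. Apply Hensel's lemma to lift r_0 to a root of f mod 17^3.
r_2 = 1130 (mod 4913)

Hensel: r_{i+1} = r_i − f(r_i)·(f′(r_i))^{-1} mod 17^{i+2}, f′(x) = 2x + 14. Iterate:
  r_0 = 8 (mod 17)
  r_1 = 263 (mod 289)
  r_2 = 1130 (mod 4913)
Final: r = 1130 satisfies f(r) ≡ 0 mod 17^3.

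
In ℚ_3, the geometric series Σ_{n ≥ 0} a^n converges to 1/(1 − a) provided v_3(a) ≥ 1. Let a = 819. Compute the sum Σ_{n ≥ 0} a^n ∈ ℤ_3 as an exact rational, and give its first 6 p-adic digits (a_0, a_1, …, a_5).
Σ a^n = 1/(1 − a) = -1/818;  first 6 digits = (1, 0, 1, 0, 2, 0)

v_3(a) = 2 ≥ 1, so the series converges in ℤ_3 to 1/(1 − a) = 1/(1 − 819) = -1/818. Expand this rational in ℤ_3: compute digits iteratively via d_i = x_i mod 3, x_{i+1} = (x_i − d_i)/3. The first 6 digits are (1, 0, 1, 0, 2, 0).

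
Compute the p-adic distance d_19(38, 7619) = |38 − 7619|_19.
d_19(38, 7619) = 1/361

Step 1 — x − y = 38 − 7619 = -7581. Step 2 — v_19(-7581) = 2 (factor: -7581 = −(19^2 · 21); the sign does not affect v_p). Step 3 — |x − y|_19 = 19^{-2} = 1/361.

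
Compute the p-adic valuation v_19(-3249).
v_19(-3249) = 2

v_19(n) is the largest exponent k such that 19^k divides n. Factor out: -3249 = -19^2 · 9. (Sign doesn't affect v_p.) So v_19(-3249) = 2.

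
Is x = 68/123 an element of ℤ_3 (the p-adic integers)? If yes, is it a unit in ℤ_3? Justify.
x ∉ ℤ_3 (v_3(x) = -1 < 0)

ℤ_3 = {x ∈ ℚ_3 : v_3(x) ≥ 0} and ℤ_3^× = {x ∈ ℤ_3 : v_3(x) = 0}. Here v_3(68/123) = v_3(num) − v_3(den) = -1; compare against these criteria.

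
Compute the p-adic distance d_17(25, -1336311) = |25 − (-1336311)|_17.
d_17(25, -1336311) = 1/83521

Step 1 — x − y = 25 − (-1336311) = 1336336. Step 2 — v_17(1336336) = 4 (factor: 1336336 = (17^4 · 16); the sign does not affect v_p). Step 3 — |x − y|_17 = 17^{-4} = 1/83521.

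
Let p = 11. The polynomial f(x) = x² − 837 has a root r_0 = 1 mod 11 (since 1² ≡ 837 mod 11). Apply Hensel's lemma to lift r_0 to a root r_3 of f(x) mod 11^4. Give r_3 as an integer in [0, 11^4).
r_3 = 3565 (mod 14641)

Hensel's recurrence: r_{i+1} = r_i − f(r_i)·(f′(r_i))^{-1} mod 11^{i+2}, with f′(x) = 2x. Iterate:
  r_0 = 1 (mod 11)
  r_1 = 56 (mod 121)
  r_2 = 903 (mod 1331)
  r_3 = 3565 (mod 14641)
Final: r_3 = 3565, and one checks f(r_3) ≡ 0 mod 11^4.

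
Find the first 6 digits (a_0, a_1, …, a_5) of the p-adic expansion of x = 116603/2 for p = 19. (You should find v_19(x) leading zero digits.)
(a_0, …, a_5) = (0, 0, 0, 18, 9, 9)

v_19(116603/2) = 3, so a_0 = ... = a_2 = 0. Factor out: x = 19^3 · u with u = 17/2 a unit in ℤ_19. Expand u iteratively via a_{v+i} = u_i mod 19, u_{i+1} = (u_i − a_{v+i})/19:
  u_0 = 17/2;  a_3 = 18;  u_1 = (u_0 − 18)/19 = -1/2
  u_1 = -1/2;  a_4 = 9;  u_2 = (u_1 − 9)/19 = -1/2
  u_2 = -1/2;  a_5 = 9;  u_3 = (u_2 − 9)/19 = -1/2
Digits: (0, 0, 0, 18, 9, 9).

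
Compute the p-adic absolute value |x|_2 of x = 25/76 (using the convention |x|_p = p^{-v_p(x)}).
|25/76|_2 = 4

Step 1 — compute v_2(x) by factoring powers of 2 out of the numerator and denominator: v_2(25/76) = -2. Step 2 — apply |x|_p = p^{-v_p(x)} = 2^{2} = 4.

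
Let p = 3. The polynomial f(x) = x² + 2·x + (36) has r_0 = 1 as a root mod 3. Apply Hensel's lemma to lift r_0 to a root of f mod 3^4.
r_3 = 16 (mod 81)

Hensel: r_{i+1} = r_i − f(r_i)·(f′(r_i))^{-1} mod 3^{i+2}, f′(x) = 2x + 2. Iterate:
  r_0 = 1 (mod 3)
  r_1 = 7 (mod 9)
  r_2 = 16 (mod 27)
  r_3 = 16 (mod 81)
Final: r = 16 satisfies f(r) ≡ 0 mod 3^4.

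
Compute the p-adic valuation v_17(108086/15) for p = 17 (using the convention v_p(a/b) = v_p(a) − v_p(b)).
v_17(108086/15) = 3

Factor powers of 17 from the numerator and denominator of the reduced fraction: 108086 = 17^3 · 22 and 15 = 17^0 · 15. Apply v_p(a/b) = v_p(a) − v_p(b): v_17(108086/15) = 3 − 0 = 3.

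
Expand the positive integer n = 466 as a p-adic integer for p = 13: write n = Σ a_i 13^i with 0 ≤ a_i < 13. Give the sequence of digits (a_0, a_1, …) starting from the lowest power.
(a_0, a_1, …) = (11, 9, 2)

Repeated division by 13 gives the digits low-to-high: 466 = 11 + 9·13^1 + 2·13^2. Digit sequence: (11, 9, 2).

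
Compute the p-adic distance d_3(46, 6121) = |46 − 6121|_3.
d_3(46, 6121) = 1/243

Step 1 — x − y = 46 − 6121 = -6075. Step 2 — v_3(-6075) = 5 (factor: -6075 = −(3^5 · 25); the sign does not affect v_p). Step 3 — |x − y|_3 = 3^{-5} = 1/243.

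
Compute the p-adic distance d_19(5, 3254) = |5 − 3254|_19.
d_19(5, 3254) = 1/361

Step 1 — x − y = 5 − 3254 = -3249. Step 2 — v_19(-3249) = 2 (factor: -3249 = −(19^2 · 9); the sign does not affect v_p). Step 3 — |x − y|_19 = 19^{-2} = 1/361.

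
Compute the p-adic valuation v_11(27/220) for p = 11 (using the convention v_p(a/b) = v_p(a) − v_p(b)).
v_11(27/220) = -1

Factor powers of 11 from the numerator and denominator of the reduced fraction: 27 = 11^0 · 27 and 220 = 11^1 · 20. Apply v_p(a/b) = v_p(a) − v_p(b): v_11(27/220) = 0 − 1 = -1.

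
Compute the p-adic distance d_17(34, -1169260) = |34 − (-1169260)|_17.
d_17(34, -1169260) = 1/83521

Step 1 — x − y = 34 − (-1169260) = 1169294. Step 2 — v_17(1169294) = 4 (factor: 1169294 = (17^4 · 14); the sign does not affect v_p). Step 3 — |x − y|_17 = 17^{-4} = 1/83521.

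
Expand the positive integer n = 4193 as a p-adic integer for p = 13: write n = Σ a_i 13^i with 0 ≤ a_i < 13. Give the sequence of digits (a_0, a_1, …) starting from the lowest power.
(a_0, a_1, …) = (7, 10, 11, 1)

Repeated division by 13 gives the digits low-to-high: 4193 = 7 + 10·13^1 + 11·13^2 + 1·13^3. Digit sequence: (7, 10, 11, 1).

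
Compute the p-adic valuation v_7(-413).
v_7(-413) = 1

v_7(n) is the largest exponent k such that 7^k divides n. Factor out: -413 = -7^1 · 59. (Sign doesn't affect v_p.) So v_7(-413) = 1.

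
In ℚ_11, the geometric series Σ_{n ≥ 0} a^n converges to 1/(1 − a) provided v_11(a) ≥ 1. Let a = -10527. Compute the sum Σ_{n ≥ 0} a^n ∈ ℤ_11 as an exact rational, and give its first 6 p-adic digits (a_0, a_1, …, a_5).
Σ a^n = 1/(1 − a) = 1/10528;  first 6 digits = (1, 0, 1, 3, 0, 6)

v_11(a) = 2 ≥ 1, so the series converges in ℤ_11 to 1/(1 − a) = 1/(1 − (-10527)) = 1/10528. Expand this rational in ℤ_11: compute digits iteratively via d_i = x_i mod 11, x_{i+1} = (x_i − d_i)/11. The first 6 digits are (1, 0, 1, 3, 0, 6).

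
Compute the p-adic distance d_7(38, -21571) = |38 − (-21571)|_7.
d_7(38, -21571) = 1/2401

Step 1 — x − y = 38 − (-21571) = 21609. Step 2 — v_7(21609) = 4 (factor: 21609 = (7^4 · 9); the sign does not affect v_p). Step 3 — |x − y|_7 = 7^{-4} = 1/2401.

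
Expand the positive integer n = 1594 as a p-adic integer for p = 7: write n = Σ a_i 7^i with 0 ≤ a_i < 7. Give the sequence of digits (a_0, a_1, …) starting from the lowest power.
(a_0, a_1, …) = (5, 3, 4, 4)

Repeated division by 7 gives the digits low-to-high: 1594 = 5 + 3·7^1 + 4·7^2 + 4·7^3. Digit sequence: (5, 3, 4, 4).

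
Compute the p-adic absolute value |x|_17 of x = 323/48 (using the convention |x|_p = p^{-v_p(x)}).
|323/48|_17 = 1/17

Step 1 — compute v_17(x) by factoring powers of 17 out of the numerator and denominator: v_17(323/48) = 1. Step 2 — apply |x|_p = p^{-v_p(x)} = 17^{-1} = 1/17.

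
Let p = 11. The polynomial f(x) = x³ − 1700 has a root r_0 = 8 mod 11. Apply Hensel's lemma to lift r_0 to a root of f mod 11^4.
r_3 = 10337 (mod 14641)

Hensel: r_{i+1} = r_i − f(r_i)/f′(r_i) mod 11^{i+2}, where f′(x) = 3x². Iterate:
  r_0 = 8 (mod 11)
  r_1 = 52 (mod 121)
  r_2 = 1020 (mod 1331)
  r_3 = 10337 (mod 14641)
Final: r = 10337 with f(r) ≡ 0 mod 11^4.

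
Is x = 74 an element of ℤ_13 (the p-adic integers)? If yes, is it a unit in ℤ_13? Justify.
x ∈ ℤ_13^× (unit); v_13(x) = 0

ℤ_13 = {x ∈ ℚ_13 : v_13(x) ≥ 0} and ℤ_13^× = {x ∈ ℤ_13 : v_13(x) = 0}. Here v_13(74) = v_13(num) − v_13(den) = 0; compare against these criteria.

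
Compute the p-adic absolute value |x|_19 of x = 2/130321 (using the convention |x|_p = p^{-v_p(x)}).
|2/130321|_19 = 130321

Step 1 — compute v_19(x) by factoring powers of 19 out of the numerator and denominator: v_19(2/130321) = -4. Step 2 — apply |x|_p = p^{-v_p(x)} = 19^{4} = 130321.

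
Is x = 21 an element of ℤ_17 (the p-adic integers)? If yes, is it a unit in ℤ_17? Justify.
x ∈ ℤ_17^× (unit); v_17(x) = 0

ℤ_17 = {x ∈ ℚ_17 : v_17(x) ≥ 0} and ℤ_17^× = {x ∈ ℤ_17 : v_17(x) = 0}. Here v_17(21) = v_17(num) − v_17(den) = 0; compare against these criteria.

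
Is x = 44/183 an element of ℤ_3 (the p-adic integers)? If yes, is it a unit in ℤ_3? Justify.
x ∉ ℤ_3 (v_3(x) = -1 < 0)

ℤ_3 = {x ∈ ℚ_3 : v_3(x) ≥ 0} and ℤ_3^× = {x ∈ ℤ_3 : v_3(x) = 0}. Here v_3(44/183) = v_3(num) − v_3(den) = -1; compare against these criteria.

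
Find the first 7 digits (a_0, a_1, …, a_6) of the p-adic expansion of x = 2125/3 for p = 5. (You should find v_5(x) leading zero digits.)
(a_0, …, a_6) = (0, 0, 0, 4, 2, 3, 1)

v_5(2125/3) = 3, so a_0 = ... = a_2 = 0. Factor out: x = 5^3 · u with u = 17/3 a unit in ℤ_5. Expand u iteratively via a_{v+i} = u_i mod 5, u_{i+1} = (u_i − a_{v+i})/5:
  u_0 = 17/3;  a_3 = 4;  u_1 = (u_0 − 4)/5 = 1/3
  u_1 = 1/3;  a_4 = 2;  u_2 = (u_1 − 2)/5 = -1/3
  u_2 = -1/3;  a_5 = 3;  u_3 = (u_2 − 3)/5 = -2/3
  u_3 = -2/3;  a_6 = 1;  u_4 = (u_3 − 1)/5 = -1/3
Digits: (0, 0, 0, 4, 2, 3, 1).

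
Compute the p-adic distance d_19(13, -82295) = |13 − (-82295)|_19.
d_19(13, -82295) = 1/6859

Step 1 — x − y = 13 − (-82295) = 82308. Step 2 — v_19(82308) = 3 (factor: 82308 = (19^3 · 12); the sign does not affect v_p). Step 3 — |x − y|_19 = 19^{-3} = 1/6859.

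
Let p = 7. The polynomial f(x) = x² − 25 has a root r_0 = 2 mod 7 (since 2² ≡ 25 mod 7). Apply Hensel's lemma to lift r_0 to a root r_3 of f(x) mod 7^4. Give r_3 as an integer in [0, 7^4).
r_3 = 2396 (mod 2401)

Hensel's recurrence: r_{i+1} = r_i − f(r_i)·(f′(r_i))^{-1} mod 7^{i+2}, with f′(x) = 2x. Iterate:
  r_0 = 2 (mod 7)
  r_1 = 44 (mod 49)
  r_2 = 338 (mod 343)
  r_3 = 2396 (mod 2401)
Final: r_3 = 2396, and one checks f(r_3) ≡ 0 mod 7^4.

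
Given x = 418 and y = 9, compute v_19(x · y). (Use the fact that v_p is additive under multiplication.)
v_19(3762) = 1

v_p(x) = 1 (factor: 418 = 19^1 · 22); v_p(y) = 0 (factor: 9 = 19^0 · 9). Additivity: v_p(xy) = v_p(x) + v_p(y) = 1 + 0 = 1. (Direct check: xy = 3762 = 19^1 · (198).)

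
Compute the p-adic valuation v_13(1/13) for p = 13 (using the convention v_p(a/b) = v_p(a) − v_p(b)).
v_13(1/13) = -1

Factor powers of 13 from the numerator and denominator of the reduced fraction: 1 = 13^0 · 1 and 13 = 13^1 · 1. Apply v_p(a/b) = v_p(a) − v_p(b): v_13(1/13) = 0 − 1 = -1.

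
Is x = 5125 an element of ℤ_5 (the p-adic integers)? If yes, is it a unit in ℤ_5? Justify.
x ∈ ℤ_5 but not a unit; v_5(x) = 3 > 0

ℤ_5 = {x ∈ ℚ_5 : v_5(x) ≥ 0} and ℤ_5^× = {x ∈ ℤ_5 : v_5(x) = 0}. Here v_5(5125) = v_5(num) − v_5(den) = 3; compare against these criteria.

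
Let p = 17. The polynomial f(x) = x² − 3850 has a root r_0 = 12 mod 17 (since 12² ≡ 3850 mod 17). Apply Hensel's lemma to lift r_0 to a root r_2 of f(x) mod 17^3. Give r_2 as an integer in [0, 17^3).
r_2 = 3803 (mod 4913)

Hensel's recurrence: r_{i+1} = r_i − f(r_i)·(f′(r_i))^{-1} mod 17^{i+2}, with f′(x) = 2x. Iterate:
  r_0 = 12 (mod 17)
  r_1 = 46 (mod 289)
  r_2 = 3803 (mod 4913)
Final: r_2 = 3803, and one checks f(r_2) ≡ 0 mod 17^3.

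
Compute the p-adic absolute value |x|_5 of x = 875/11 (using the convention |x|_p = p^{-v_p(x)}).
|875/11|_5 = 1/125

Step 1 — compute v_5(x) by factoring powers of 5 out of the numerator and denominator: v_5(875/11) = 3. Step 2 — apply |x|_p = p^{-v_p(x)} = 5^{-3} = 1/125.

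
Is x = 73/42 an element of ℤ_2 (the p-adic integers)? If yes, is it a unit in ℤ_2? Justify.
x ∉ ℤ_2 (v_2(x) = -1 < 0)

ℤ_2 = {x ∈ ℚ_2 : v_2(x) ≥ 0} and ℤ_2^× = {x ∈ ℤ_2 : v_2(x) = 0}. Here v_2(73/42) = v_2(num) − v_2(den) = -1; compare against these criteria.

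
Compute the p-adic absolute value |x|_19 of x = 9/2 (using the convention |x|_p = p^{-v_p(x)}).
|9/2|_19 = 1

Step 1 — compute v_19(x) by factoring powers of 19 out of the numerator and denominator: v_19(9/2) = 0. Step 2 — apply |x|_p = p^{-v_p(x)} = 19^{0} = 1.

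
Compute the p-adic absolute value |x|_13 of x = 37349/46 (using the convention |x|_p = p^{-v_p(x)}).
|37349/46|_13 = 1/2197

Step 1 — compute v_13(x) by factoring powers of 13 out of the numerator and denominator: v_13(37349/46) = 3. Step 2 — apply |x|_p = p^{-v_p(x)} = 13^{-3} = 1/2197.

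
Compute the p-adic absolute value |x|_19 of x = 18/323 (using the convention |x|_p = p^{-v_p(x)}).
|18/323|_19 = 19

Step 1 — compute v_19(x) by factoring powers of 19 out of the numerator and denominator: v_19(18/323) = -1. Step 2 — apply |x|_p = p^{-v_p(x)} = 19^{1} = 19.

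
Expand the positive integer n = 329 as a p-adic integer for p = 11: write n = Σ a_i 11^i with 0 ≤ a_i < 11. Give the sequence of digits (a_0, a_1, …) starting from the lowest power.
(a_0, a_1, …) = (10, 7, 2)

Repeated division by 11 gives the digits low-to-high: 329 = 10 + 7·11^1 + 2·11^2. Digit sequence: (10, 7, 2).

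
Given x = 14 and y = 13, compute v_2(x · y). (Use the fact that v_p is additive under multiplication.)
v_2(182) = 1

v_p(x) = 1 (factor: 14 = 2^1 · 7); v_p(y) = 0 (factor: 13 = 2^0 · 13). Additivity: v_p(xy) = v_p(x) + v_p(y) = 1 + 0 = 1. (Direct check: xy = 182 = 2^1 · (91).)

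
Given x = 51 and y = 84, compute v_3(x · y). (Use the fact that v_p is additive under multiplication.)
v_3(4284) = 2

v_p(x) = 1 (factor: 51 = 3^1 · 17); v_p(y) = 1 (factor: 84 = 3^1 · 28). Additivity: v_p(xy) = v_p(x) + v_p(y) = 1 + 1 = 2. (Direct check: xy = 4284 = 3^2 · (476).)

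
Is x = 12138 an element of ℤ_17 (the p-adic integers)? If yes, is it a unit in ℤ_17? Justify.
x ∈ ℤ_17 but not a unit; v_17(x) = 2 > 0

ℤ_17 = {x ∈ ℚ_17 : v_17(x) ≥ 0} and ℤ_17^× = {x ∈ ℤ_17 : v_17(x) = 0}. Here v_17(12138) = v_17(num) − v_17(den) = 2; compare against these criteria.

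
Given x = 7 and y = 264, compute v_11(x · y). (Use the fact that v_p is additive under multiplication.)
v_11(1848) = 1

v_p(x) = 0 (factor: 7 = 11^0 · 7); v_p(y) = 1 (factor: 264 = 11^1 · 24). Additivity: v_p(xy) = v_p(x) + v_p(y) = 0 + 1 = 1. (Direct check: xy = 1848 = 11^1 · (168).)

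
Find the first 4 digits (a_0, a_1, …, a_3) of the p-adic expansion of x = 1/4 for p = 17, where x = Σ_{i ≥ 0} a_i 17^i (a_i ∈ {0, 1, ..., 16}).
(a_0, …, a_3) = (13, 12, 12, 12)

v_17(1/4) = 0 (numerator and denominator both coprime to 17), so x ∈ ℤ_17^×. Compute digits iteratively via a_i = x_i mod 17, x_{i+1} = (x_i − a_i)/17, with x_0 = x:
  x_0 = 1/4;  a_0 = 13;  x_1 = (x_0 − 13)/17 = -3/4
  x_1 = -3/4;  a_1 = 12;  x_2 = (x_1 − 12)/17 = -3/4
  x_2 = -3/4;  a_2 = 12;  x_3 = (x_2 − 12)/17 = -3/4
  x_3 = -3/4;  a_3 = 12;  x_4 = (x_3 − 12)/17 = -3/4
Digits: (13, 12, 12, 12).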